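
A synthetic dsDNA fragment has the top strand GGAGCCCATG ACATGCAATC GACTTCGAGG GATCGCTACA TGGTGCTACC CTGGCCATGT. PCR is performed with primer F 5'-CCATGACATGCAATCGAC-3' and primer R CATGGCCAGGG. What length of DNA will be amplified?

The forward primer matches the template at positions 6–23.
Reverse complement of the reverse primer: CCCTGGCCATG. This occurs on the top strand at positions 49–59.
Amplicon spans positions 6–59: 54 bp.

54 bp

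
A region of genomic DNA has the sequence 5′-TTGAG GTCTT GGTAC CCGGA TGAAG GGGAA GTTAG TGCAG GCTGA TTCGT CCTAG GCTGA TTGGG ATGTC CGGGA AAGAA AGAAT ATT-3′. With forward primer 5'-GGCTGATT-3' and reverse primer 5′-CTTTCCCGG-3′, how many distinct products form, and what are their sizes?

Two products: 39 bp, 24 bp

The forward primer GGCTGATT matches the top strand at positions 40–47, 55–62.
The reverse primer's reverse complement is CCGGGAAAG, matching at positions 70–78.
Each forward site pairs with the reverse site to give a product ending at position 78: sizes 39, 24 bp.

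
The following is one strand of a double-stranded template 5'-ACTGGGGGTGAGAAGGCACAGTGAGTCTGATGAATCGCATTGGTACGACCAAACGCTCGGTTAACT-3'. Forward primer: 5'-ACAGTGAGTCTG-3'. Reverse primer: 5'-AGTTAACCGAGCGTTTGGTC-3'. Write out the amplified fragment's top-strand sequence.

The forward primer matches the template at positions 18–29.
Taking the reverse complement of AGTTAACCGAGCGTTTGGTC gives GACCAAACGCTCGGTTAACT, found at positions 47–66 on the template; the primer anneals here to the top strand with its 3' end pointing upstream.
The product is the template from position 18 through 66 (49 bp).

5'-ACAGTGAGTCTGATGAATCGCATTGGTACGACCAAACGCTCGGTTAACT-3'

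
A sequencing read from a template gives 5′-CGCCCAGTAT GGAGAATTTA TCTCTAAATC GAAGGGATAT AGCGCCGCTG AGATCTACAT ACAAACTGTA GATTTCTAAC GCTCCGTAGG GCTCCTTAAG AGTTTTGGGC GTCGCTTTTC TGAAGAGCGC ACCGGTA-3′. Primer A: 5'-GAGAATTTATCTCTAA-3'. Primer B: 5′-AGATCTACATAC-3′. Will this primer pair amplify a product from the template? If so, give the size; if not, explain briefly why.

Primer A (GAGAATTTATCTCTAA) matches the top strand at positions 12–27 (3' end points downstream).
Primer B (AGATCTACATAC) also matches the top strand directly, at positions 51–62 — its reverse complement GTATGTAGATCT is not present.
Both primers anneal to the bottom strand with 3' ends pointing the same way, so neither can prime synthesis back toward the other.

No product — both primers anneal to the same strand and extend in the same direction.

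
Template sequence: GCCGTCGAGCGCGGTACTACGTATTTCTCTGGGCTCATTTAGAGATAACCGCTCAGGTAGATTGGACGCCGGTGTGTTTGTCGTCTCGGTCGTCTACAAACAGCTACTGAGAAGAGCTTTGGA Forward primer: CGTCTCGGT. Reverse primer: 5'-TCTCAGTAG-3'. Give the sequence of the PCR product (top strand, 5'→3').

The forward primer matches the template at positions 82–90.
Reverse complement of the reverse primer: CTACTGAGA. This occurs on the top strand at positions 104–112.
The product is the template from position 82 through 112 (31 bp).

5'-CGTCTCGGTCGTCTACAAACAGCTACTGAGA-3'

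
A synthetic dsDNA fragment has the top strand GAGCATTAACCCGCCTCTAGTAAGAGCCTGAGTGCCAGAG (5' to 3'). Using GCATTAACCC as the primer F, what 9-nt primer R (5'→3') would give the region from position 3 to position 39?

The product's 3' end on the top strand is position 39.
The reverse primer anneals to the top strand over positions 31–39, i.e. to AGTGCCAGA.
Its sequence written 5'→3' is the reverse complement: TCTGGCACT.

5'-TCTGGCACT-3'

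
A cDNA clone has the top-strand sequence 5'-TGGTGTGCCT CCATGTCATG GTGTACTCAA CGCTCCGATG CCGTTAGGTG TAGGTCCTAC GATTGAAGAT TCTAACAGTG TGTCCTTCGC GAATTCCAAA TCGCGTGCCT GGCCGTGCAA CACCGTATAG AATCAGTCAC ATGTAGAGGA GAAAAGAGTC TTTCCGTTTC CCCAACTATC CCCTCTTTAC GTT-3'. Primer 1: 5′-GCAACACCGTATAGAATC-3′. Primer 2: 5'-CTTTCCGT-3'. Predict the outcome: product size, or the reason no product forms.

No product — both primers anneal to the same strand and extend in the same direction.

Primer 1 (GCAACACCGTATAGAATC) matches the top strand at positions 117–134 (3' end points downstream).
Primer 2 (CTTTCCGT) also matches the top strand directly, at positions 160–167 — its reverse complement ACGGAAAG is not present.
Both primers anneal to the bottom strand with 3' ends pointing the same way, so neither can prime synthesis back toward the other.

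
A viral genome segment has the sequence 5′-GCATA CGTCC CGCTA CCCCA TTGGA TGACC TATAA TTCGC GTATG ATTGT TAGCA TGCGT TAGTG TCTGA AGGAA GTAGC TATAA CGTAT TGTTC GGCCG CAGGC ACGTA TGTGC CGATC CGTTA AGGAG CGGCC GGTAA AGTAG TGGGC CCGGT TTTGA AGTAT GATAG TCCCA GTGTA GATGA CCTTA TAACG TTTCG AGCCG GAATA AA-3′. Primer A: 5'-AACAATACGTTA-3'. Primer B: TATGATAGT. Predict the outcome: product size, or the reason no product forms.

No product — the primers' 3' ends point away from each other.

Primer A (AACAATACGTTA) has reverse complement TAACGTATTGTT, which matches the top strand at positions 83–94; primer A anneals to the top strand there with its 3' end pointing upstream toward position 83.
Primer B (TATGATAGT) matches the top strand directly at positions 163–171; it anneals to the bottom strand with its 3' end pointing downstream toward position 171.
The 3' ends diverge (primer A extends toward position 1, primer B toward position 212), so the primers never converge on a shared product.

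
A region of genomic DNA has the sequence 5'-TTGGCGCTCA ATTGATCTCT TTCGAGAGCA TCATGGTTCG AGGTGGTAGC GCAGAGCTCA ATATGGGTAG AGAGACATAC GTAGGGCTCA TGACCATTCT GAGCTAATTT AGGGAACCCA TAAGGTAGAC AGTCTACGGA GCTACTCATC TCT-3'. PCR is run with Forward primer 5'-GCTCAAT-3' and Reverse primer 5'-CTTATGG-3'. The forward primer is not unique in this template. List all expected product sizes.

119 bp, 69 bp

The forward primer GCTCAAT matches the top strand at positions 6–12, 56–62.
The reverse primer's reverse complement is CCATAAG, matching at positions 118–124.
Each forward site pairs with the reverse site to give a product ending at position 124: sizes 119, 69 bp.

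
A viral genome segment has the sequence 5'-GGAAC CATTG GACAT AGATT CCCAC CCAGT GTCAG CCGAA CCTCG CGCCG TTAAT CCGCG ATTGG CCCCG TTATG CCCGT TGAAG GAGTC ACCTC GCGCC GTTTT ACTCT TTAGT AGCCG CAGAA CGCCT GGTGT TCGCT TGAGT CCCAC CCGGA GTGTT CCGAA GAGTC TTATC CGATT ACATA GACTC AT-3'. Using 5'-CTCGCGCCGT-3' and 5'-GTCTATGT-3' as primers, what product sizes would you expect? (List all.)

147 bp, 96 bp

The forward primer CTCGCGCCGT matches the top strand at positions 42–51, 93–102.
The reverse primer's reverse complement is ACATAGAC, matching at positions 181–188.
Each forward site pairs with the reverse site to give a product ending at position 188: sizes 147, 96 bp.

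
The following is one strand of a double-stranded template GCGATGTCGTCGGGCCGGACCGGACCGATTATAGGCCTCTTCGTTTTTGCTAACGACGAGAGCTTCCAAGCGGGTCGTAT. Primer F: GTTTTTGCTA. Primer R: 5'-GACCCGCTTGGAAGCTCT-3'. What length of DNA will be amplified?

34 bp

The forward primer matches the template at positions 43–52.
The reverse primer's reverse complement is AGAGCTTCCAAGCGGGTC, which matches the template at positions 59–76.
Product length = (reverse-primer end) − (forward-primer start) + 1 = 76 − 43 + 1 = 34 bp.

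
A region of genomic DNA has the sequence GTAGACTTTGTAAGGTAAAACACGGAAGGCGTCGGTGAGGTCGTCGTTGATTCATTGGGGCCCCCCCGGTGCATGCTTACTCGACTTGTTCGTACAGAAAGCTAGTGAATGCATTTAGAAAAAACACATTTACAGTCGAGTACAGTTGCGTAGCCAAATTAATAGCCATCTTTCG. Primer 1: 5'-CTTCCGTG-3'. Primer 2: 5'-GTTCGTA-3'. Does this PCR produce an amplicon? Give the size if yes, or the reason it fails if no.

Primer 1 (CTTCCGTG) has reverse complement CACGGAAG, which matches the top strand at positions 21–28; primer 1 anneals to the top strand there with its 3' end pointing upstream toward position 21.
Primer 2 (GTTCGTA) matches the top strand directly at positions 88–94; it anneals to the bottom strand with its 3' end pointing downstream toward position 94.
The 3' ends diverge (primer 1 extends toward position 1, primer 2 toward position 175), so the primers never converge on a shared product.

No product — the primers' 3' ends point away from each other.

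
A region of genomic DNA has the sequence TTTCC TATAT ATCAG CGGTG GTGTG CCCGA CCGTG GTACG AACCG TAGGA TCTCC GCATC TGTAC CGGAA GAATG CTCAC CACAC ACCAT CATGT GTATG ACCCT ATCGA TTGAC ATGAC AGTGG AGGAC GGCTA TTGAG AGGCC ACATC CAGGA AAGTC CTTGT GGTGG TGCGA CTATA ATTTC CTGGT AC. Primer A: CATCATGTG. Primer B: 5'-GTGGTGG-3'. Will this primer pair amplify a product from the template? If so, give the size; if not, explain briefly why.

Primer A (CATCATGTG) matches the top strand at positions 88–96 (3' end points downstream).
Primer B (GTGGTGG) also matches the top strand directly, at positions 164–170 — its reverse complement CCACCAC is not present.
Both primers anneal to the bottom strand with 3' ends pointing the same way, so neither can prime synthesis back toward the other.

No product — both primers anneal to the same strand and extend in the same direction.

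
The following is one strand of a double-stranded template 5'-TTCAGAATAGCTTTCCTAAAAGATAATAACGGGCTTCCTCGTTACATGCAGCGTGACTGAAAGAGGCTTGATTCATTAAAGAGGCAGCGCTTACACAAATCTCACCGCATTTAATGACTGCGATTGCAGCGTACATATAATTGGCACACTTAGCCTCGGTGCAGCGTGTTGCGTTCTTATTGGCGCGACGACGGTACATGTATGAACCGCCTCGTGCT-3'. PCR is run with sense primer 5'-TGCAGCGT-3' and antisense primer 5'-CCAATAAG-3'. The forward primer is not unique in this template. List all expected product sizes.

137 bp, 59 bp, 24 bp

The forward primer TGCAGCGT matches the top strand at positions 47–54, 125–132, 160–167.
The reverse primer's reverse complement is CTTATTGG, matching at positions 176–183.
Each forward site pairs with the reverse site to give a product ending at position 183: sizes 137, 59, 24 bp.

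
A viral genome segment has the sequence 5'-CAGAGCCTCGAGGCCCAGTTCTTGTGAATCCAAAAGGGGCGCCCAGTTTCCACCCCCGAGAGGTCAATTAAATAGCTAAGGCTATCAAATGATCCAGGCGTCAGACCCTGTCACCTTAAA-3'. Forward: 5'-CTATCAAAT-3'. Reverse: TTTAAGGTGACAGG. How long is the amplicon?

The forward primer matches the template at positions 82–90.
Taking the reverse complement of TTTAAGGTGACAGG gives CCTGTCACCTTAAA, found at positions 107–120 on the template; the primer anneals here to the top strand with its 3' end pointing upstream.
Amplicon spans positions 82–120: 39 bp.

39 bp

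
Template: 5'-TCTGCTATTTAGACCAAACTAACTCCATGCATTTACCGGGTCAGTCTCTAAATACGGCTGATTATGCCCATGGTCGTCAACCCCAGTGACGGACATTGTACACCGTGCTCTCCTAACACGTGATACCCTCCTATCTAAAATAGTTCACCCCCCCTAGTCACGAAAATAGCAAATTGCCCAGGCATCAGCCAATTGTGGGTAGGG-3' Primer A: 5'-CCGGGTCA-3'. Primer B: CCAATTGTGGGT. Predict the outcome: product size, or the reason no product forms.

No product — both primers anneal to the same strand and extend in the same direction.

Primer A (CCGGGTCA) matches the top strand at positions 36–43 (3' end points downstream).
Primer B (CCAATTGTGGGT) also matches the top strand directly, at positions 189–200 — its reverse complement ACCCACAATTGG is not present.
Both primers anneal to the bottom strand with 3' ends pointing the same way, so neither can prime synthesis back toward the other.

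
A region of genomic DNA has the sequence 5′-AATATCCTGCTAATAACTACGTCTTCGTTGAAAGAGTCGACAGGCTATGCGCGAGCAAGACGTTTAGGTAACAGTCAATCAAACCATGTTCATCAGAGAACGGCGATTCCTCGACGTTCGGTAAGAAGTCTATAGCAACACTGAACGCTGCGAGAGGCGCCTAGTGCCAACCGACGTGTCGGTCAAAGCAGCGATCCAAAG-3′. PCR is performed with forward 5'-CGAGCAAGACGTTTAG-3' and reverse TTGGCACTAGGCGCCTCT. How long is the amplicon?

119 bp

Scanning the template, CGAGCAAGACGTTTAG occurs at positions 52–67; this primer anneals to the bottom strand there with its 3' end pointing downstream.
Taking the reverse complement of TTGGCACTAGGCGCCTCT gives AGAGGCGCCTAGTGCCAA, found at positions 153–170 on the template; the primer anneals here to the top strand with its 3' end pointing upstream.
The product runs from position 52 to position 170, so its length is 170 − 52 + 1 = 119 bp.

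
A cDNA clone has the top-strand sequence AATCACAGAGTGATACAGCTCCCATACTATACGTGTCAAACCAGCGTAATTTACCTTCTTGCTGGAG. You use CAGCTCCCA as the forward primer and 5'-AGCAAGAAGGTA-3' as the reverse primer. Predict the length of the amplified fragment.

48 bp

Scanning the template, CAGCTCCCA occurs at positions 16–24; this primer anneals to the bottom strand there with its 3' end pointing downstream.
The reverse primer's reverse complement is TACCTTCTTGCT, which matches the template at positions 52–63.
The product runs from position 16 to position 63, so its length is 63 − 16 + 1 = 48 bp.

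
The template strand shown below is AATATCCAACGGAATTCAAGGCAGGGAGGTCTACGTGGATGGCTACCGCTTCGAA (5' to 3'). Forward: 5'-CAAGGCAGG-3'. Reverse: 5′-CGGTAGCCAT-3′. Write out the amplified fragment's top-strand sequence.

5'-CAAGGCAGGGAGGTCTACGTGGATGGCTACCG-3'

Scanning the template, CAAGGCAGG occurs at positions 17–25; this primer anneals to the bottom strand there with its 3' end pointing downstream.
The reverse primer's reverse complement is ATGGCTACCG, which matches the template at positions 39–48.
The product is the template from position 17 through 48 (32 bp).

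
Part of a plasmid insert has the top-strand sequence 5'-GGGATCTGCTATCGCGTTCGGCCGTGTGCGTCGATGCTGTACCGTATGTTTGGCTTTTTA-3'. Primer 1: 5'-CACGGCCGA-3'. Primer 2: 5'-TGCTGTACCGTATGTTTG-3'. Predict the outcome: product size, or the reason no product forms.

Primer 1 (CACGGCCGA) has reverse complement TCGGCCGTG, which matches the top strand at positions 18–26; primer 1 anneals to the top strand there with its 3' end pointing upstream toward position 18.
Primer 2 (TGCTGTACCGTATGTTTG) matches the top strand directly at positions 35–52; it anneals to the bottom strand with its 3' end pointing downstream toward position 52.
The 3' ends diverge (primer 1 extends toward position 1, primer 2 toward position 60), so the primers never converge on a shared product.

No product — the primers' 3' ends point away from each other.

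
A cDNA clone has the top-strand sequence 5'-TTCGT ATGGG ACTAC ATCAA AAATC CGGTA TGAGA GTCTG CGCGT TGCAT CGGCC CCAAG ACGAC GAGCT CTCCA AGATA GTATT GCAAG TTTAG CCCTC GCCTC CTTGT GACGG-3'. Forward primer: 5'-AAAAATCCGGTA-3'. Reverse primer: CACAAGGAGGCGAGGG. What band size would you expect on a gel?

93 bp

The forward primer matches the template at positions 19–30.
Reverse complement of the reverse primer: CCCTCGCCTCCTTGTG. This occurs on the top strand at positions 96–111.
Amplicon spans positions 19–111: 93 bp.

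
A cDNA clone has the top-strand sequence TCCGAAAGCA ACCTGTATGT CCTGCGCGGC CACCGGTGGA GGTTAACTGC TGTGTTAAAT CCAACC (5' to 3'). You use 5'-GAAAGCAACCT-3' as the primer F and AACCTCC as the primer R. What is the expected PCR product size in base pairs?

Scanning the template, GAAAGCAACCT occurs at positions 4–14; this primer anneals to the bottom strand there with its 3' end pointing downstream.
The reverse primer's reverse complement is GGAGGTT, which matches the template at positions 38–44.
Product length = (reverse-primer end) − (forward-primer start) + 1 = 44 − 4 + 1 = 41 bp.

41 bp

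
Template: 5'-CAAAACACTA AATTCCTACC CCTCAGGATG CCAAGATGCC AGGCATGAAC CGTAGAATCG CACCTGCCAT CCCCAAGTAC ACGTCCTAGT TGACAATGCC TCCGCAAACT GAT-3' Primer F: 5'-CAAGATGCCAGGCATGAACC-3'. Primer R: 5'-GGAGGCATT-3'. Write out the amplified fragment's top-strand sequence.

5'-CAAGATGCCAGGCATGAACCGTAGAATCGCACCTGCCATCCCCAAGTACACGTCCTAGTTGACAATGCCTCC-3'

Scanning the template, CAAGATGCCAGGCATGAACC occurs at positions 32–51; this primer anneals to the bottom strand there with its 3' end pointing downstream.
The reverse primer's reverse complement is AATGCCTCC, which matches the template at positions 95–103.
The product is the template from position 32 through 103 (72 bp).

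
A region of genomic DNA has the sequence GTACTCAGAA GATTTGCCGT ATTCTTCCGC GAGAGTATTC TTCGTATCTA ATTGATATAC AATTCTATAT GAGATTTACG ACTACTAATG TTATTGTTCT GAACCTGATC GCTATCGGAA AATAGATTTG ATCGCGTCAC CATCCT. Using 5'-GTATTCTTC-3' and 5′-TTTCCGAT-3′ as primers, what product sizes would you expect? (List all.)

The forward primer GTATTCTTC matches the top strand at positions 19–27, 35–43.
The reverse primer's reverse complement is ATCGGAAA, matching at positions 114–121.
Each forward site pairs with the reverse site to give a product ending at position 121: sizes 103, 87 bp.

103 bp, 87 bp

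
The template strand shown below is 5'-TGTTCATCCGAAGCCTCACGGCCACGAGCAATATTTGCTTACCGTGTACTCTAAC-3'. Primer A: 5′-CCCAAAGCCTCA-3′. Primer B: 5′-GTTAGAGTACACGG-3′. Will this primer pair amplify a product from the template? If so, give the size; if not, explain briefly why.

Primer A (CCCAAAGCCTCA) does not match the top strand, and its reverse complement TGAGGCTTTGGG does not match either.
With no annealing site for primer A, no amplification occurs.

No product — primer A has no binding site in the template.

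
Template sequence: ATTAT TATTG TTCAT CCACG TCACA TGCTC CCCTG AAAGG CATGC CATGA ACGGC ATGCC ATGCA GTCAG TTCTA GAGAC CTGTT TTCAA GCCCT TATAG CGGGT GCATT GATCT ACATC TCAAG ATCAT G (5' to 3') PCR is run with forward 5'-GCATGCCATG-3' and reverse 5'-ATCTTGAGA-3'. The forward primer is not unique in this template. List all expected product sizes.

88 bp, 74 bp

The forward primer GCATGCCATG matches the top strand at positions 40–49, 54–63.
The reverse primer's reverse complement is TCTCAAGAT, matching at positions 119–127.
Each forward site pairs with the reverse site to give a product ending at position 127: sizes 88, 74 bp.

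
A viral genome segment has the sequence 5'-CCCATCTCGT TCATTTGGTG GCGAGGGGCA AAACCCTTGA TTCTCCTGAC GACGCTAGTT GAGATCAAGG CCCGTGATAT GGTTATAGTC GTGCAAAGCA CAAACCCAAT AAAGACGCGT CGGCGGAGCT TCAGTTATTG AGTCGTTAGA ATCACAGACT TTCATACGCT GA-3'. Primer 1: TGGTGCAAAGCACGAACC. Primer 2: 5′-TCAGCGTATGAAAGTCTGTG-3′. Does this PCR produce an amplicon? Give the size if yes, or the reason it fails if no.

Primer 1 (TGGTGCAAAGCACGAACC) does not match the top strand, and its reverse complement GGTTCGTGCTTTGCACCA does not match either.
With no annealing site for primer 1, no amplification occurs.

No product — primer 1 has no binding site in the template.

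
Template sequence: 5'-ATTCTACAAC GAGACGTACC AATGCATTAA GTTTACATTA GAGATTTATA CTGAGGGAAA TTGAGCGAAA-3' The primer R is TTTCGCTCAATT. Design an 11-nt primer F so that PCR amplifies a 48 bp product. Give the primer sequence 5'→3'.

5'-TGCATTAAGTT-3'

The reverse primer's reverse complement AATTGAGCGAAA matches the template at positions 59–70, so the product ends at position 70.
A 48 bp product then starts at position 70 − 48 + 1 = 23.
The forward primer is identical to the top strand there: TGCATTAAGTT.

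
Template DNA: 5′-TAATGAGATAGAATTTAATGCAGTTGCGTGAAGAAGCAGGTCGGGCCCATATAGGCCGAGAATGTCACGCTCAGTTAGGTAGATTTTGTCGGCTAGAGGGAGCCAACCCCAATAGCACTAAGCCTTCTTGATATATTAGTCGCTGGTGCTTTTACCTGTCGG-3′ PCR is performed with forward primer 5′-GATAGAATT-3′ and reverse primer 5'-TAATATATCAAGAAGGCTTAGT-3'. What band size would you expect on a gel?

The forward primer matches the template at positions 7–15.
The reverse primer's reverse complement is ACTAAGCCTTCTTGATATATTA, which matches the template at positions 117–138.
Amplicon spans positions 7–138: 132 bp.

132 bp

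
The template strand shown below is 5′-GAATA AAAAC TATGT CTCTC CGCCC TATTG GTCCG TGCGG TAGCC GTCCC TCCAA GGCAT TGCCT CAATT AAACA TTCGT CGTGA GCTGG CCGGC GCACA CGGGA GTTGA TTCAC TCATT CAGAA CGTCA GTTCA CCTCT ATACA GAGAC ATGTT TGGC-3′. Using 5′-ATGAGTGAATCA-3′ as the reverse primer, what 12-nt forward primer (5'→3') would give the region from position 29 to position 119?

The reverse primer's reverse complement TGATTCACTCAT matches the template at positions 108–119; the product starts at position 29.
The forward primer is identical to the top strand over positions 29–40: TGGTCCGTGCGG.

5'-TGGTCCGTGCGG-3'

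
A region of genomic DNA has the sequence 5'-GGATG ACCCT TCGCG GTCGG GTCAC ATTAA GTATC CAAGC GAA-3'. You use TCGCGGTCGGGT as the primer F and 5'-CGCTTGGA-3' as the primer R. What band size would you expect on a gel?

The forward primer matches the template at positions 11–22.
Taking the reverse complement of CGCTTGGA gives TCCAAGCG, found at positions 34–41 on the template; the primer anneals here to the top strand with its 3' end pointing upstream.
Product length = (reverse-primer end) − (forward-primer start) + 1 = 41 − 11 + 1 = 31 bp.

31 bp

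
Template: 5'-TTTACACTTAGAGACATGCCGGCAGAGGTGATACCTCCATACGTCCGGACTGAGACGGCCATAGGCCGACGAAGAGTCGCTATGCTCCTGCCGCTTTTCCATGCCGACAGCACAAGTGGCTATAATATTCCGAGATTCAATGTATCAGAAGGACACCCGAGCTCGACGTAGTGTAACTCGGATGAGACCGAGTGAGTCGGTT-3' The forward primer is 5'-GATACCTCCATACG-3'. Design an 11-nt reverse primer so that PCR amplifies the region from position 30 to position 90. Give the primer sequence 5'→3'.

The product's 3' end on the top strand is position 90.
The reverse primer anneals to the top strand over positions 80–90, i.e. to CTATGCTCCTG.
Its sequence written 5'→3' is the reverse complement: CAGGAGCATAG.

5'-CAGGAGCATAG-3'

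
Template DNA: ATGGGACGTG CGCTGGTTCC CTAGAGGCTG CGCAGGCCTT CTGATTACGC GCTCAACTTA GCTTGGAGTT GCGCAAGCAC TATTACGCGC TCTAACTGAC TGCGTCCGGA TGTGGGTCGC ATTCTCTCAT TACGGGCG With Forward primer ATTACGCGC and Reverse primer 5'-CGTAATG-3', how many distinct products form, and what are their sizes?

The forward primer ATTACGCGC matches the top strand at positions 44–52, 82–90.
The reverse primer's reverse complement is CATTACG, matching at positions 128–134.
Each forward site pairs with the reverse site to give a product ending at position 134: sizes 91, 53 bp.

Two products: 91 bp, 53 bp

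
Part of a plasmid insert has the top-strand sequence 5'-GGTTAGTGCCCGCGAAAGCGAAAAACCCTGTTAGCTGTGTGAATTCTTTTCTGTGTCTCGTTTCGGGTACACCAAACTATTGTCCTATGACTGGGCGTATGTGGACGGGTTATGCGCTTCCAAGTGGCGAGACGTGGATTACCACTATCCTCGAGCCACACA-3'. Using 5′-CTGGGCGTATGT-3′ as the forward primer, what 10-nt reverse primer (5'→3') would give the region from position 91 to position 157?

5'-GGCTCGAGGA-3'

The product's 3' end on the top strand is position 157.
The reverse primer anneals to the top strand over positions 148–157, i.e. to TCCTCGAGCC.
Its sequence written 5'→3' is the reverse complement: GGCTCGAGGA.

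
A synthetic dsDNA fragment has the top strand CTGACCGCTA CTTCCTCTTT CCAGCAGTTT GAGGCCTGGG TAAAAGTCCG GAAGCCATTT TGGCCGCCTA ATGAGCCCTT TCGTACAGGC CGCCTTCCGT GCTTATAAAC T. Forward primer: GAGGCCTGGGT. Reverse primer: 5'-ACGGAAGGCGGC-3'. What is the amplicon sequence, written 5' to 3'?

Forward primer GAGGCCTGGGT is found on the top strand at positions 31–41.
Taking the reverse complement of ACGGAAGGCGGC gives GCCGCCTTCCGT, found at positions 89–100 on the template; the primer anneals here to the top strand with its 3' end pointing upstream.
The product is the template from position 31 through 100 (70 bp).

5'-GAGGCCTGGGTAAAAGTCCGGAAGCCATTTTGGCCGCCTAATGAGCCCTTTCGTACAGGCCGCCTTCCGT-3'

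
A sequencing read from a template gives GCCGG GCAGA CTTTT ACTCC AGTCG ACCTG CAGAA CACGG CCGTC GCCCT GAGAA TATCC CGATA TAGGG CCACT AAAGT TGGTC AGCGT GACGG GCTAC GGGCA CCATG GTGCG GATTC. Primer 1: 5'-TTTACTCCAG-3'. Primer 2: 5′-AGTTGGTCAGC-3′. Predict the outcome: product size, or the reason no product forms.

No product — both primers anneal to the same strand and extend in the same direction.

Primer 1 (TTTACTCCAG) matches the top strand at positions 13–22 (3' end points downstream).
Primer 2 (AGTTGGTCAGC) also matches the top strand directly, at positions 78–88 — its reverse complement GCTGACCAACT is not present.
Both primers anneal to the bottom strand with 3' ends pointing the same way, so neither can prime synthesis back toward the other.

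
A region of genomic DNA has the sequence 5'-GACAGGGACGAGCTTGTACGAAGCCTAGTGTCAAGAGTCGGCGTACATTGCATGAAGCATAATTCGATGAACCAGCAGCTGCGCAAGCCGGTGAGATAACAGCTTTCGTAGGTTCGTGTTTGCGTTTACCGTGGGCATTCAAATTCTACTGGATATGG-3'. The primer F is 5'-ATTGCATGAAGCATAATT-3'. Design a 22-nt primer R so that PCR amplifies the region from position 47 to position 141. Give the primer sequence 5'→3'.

5'-TGAATGCCCACGGTAAACGCAA-3'

The product's 3' end on the top strand is position 141.
The reverse primer anneals to the top strand over positions 120–141, i.e. to TTGCGTTTACCGTGGGCATTCA.
Its sequence written 5'→3' is the reverse complement: TGAATGCCCACGGTAAACGCAA.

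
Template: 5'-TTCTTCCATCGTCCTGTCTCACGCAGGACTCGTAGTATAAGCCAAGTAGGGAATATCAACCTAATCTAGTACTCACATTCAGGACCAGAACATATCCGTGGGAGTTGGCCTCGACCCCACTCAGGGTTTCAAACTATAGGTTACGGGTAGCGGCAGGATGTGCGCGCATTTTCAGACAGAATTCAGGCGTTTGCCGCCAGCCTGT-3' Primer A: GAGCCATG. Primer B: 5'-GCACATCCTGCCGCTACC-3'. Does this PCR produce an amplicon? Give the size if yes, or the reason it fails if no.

No product — primer A has no binding site in the template.

Primer A (GAGCCATG) does not match the top strand, and its reverse complement CATGGCTC does not match either.
With no annealing site for primer A, no amplification occurs.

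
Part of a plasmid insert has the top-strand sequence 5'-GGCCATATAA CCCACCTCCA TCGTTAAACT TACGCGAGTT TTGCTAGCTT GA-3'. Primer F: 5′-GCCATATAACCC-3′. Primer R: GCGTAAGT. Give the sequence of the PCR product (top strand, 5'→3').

Scanning the template, GCCATATAACCC occurs at positions 2–13; this primer anneals to the bottom strand there with its 3' end pointing downstream.
Taking the reverse complement of GCGTAAGT gives ACTTACGC, found at positions 28–35 on the template; the primer anneals here to the top strand with its 3' end pointing upstream.
The product is the template from position 2 through 35 (34 bp).

5'-GCCATATAACCCACCTCCATCGTTAAACTTACGC-3'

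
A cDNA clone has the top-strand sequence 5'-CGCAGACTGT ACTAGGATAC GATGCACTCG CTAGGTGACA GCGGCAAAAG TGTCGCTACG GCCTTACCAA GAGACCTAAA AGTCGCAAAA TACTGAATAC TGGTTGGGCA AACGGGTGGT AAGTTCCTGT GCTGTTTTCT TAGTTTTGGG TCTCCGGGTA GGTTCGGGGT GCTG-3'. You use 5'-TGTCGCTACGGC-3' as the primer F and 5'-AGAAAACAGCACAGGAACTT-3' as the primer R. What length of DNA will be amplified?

Scanning the template, TGTCGCTACGGC occurs at positions 51–62; this primer anneals to the bottom strand there with its 3' end pointing downstream.
Reverse complement of the reverse primer: AAGTTCCTGTGCTGTTTTCT. This occurs on the top strand at positions 121–140.
Amplicon spans positions 51–140: 90 bp.

90 bp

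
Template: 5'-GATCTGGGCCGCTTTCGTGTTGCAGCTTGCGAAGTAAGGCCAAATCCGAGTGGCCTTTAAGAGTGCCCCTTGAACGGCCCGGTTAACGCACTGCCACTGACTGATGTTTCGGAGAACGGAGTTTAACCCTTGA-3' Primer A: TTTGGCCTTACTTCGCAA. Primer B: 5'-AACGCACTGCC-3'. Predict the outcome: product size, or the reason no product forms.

Primer A (TTTGGCCTTACTTCGCAA) has reverse complement TTGCGAAGTAAGGCCAAA, which matches the top strand at positions 27–44; primer A anneals to the top strand there with its 3' end pointing upstream toward position 27.
Primer B (AACGCACTGCC) matches the top strand directly at positions 85–95; it anneals to the bottom strand with its 3' end pointing downstream toward position 95.
The 3' ends diverge (primer A extends toward position 1, primer B toward position 133), so the primers never converge on a shared product.

No product — the primers' 3' ends point away from each other.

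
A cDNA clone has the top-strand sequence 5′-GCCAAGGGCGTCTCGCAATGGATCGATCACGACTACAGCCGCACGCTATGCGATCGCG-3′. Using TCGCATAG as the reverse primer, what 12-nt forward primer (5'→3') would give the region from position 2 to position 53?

5'-CCAAGGGCGTCT-3'

The reverse primer's reverse complement CTATGCGA matches the template at positions 46–53; the product starts at position 2.
The forward primer is identical to the top strand over positions 2–13: CCAAGGGCGTCT.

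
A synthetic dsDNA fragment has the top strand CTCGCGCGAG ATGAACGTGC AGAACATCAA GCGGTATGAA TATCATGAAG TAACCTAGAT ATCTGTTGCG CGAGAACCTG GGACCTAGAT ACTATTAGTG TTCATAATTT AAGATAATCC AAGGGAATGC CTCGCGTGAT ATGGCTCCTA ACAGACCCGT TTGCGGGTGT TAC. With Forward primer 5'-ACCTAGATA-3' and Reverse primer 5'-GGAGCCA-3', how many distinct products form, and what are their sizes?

Two products: 96 bp, 66 bp

The forward primer ACCTAGATA matches the top strand at positions 53–61, 83–91.
The reverse primer's reverse complement is TGGCTCC, matching at positions 142–148.
Each forward site pairs with the reverse site to give a product ending at position 148: sizes 96, 66 bp.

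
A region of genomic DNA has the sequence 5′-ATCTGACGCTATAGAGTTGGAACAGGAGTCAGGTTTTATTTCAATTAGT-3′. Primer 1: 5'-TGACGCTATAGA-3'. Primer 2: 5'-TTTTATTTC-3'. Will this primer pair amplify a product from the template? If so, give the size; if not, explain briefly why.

No product — both primers anneal to the same strand and extend in the same direction.

Primer 1 (TGACGCTATAGA) matches the top strand at positions 4–15 (3' end points downstream).
Primer 2 (TTTTATTTC) also matches the top strand directly, at positions 34–42 — its reverse complement GAAATAAAA is not present.
Both primers anneal to the bottom strand with 3' ends pointing the same way, so neither can prime synthesis back toward the other.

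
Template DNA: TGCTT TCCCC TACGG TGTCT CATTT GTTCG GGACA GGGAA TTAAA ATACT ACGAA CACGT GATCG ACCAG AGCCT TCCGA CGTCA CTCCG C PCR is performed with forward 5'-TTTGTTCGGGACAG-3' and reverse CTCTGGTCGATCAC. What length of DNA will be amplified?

The forward primer matches the template at positions 23–36.
The reverse primer's reverse complement is GTGATCGACCAGAG, which matches the template at positions 59–72.
Amplicon spans positions 23–72: 50 bp.

50 bp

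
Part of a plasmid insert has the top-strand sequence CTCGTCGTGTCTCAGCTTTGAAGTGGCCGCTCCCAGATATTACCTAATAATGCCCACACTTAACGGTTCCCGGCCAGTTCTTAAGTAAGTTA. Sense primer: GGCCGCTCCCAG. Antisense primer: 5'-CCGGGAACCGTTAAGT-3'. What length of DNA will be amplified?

Scanning the template, GGCCGCTCCCAG occurs at positions 25–36; this primer anneals to the bottom strand there with its 3' end pointing downstream.
The reverse primer's reverse complement is ACTTAACGGTTCCCGG, which matches the template at positions 58–73.
Amplicon spans positions 25–73: 49 bp.

49 bp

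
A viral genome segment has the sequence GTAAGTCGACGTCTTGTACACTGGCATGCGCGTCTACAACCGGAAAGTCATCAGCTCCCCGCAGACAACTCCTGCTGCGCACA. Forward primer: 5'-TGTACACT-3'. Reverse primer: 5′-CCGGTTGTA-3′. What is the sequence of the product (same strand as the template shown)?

Scanning the template, TGTACACT occurs at positions 15–22; this primer anneals to the bottom strand there with its 3' end pointing downstream.
Taking the reverse complement of CCGGTTGTA gives TACAACCGG, found at positions 35–43 on the template; the primer anneals here to the top strand with its 3' end pointing upstream.
The product is the template from position 15 through 43 (29 bp).

5'-TGTACACTGGCATGCGCGTCTACAACCGG-3'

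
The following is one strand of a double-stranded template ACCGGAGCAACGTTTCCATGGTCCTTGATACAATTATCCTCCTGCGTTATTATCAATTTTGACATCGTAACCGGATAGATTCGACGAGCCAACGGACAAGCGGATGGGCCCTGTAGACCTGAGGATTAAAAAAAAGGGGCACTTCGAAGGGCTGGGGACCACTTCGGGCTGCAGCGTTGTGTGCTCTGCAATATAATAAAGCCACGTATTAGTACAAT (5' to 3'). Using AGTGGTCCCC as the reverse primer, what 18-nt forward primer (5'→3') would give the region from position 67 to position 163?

5'-GTAACCGGATAGATTCGA-3'

The reverse primer's reverse complement GGGGACCACT matches the template at positions 154–163; the product starts at position 67.
The forward primer is identical to the top strand over positions 67–84: GTAACCGGATAGATTCGA.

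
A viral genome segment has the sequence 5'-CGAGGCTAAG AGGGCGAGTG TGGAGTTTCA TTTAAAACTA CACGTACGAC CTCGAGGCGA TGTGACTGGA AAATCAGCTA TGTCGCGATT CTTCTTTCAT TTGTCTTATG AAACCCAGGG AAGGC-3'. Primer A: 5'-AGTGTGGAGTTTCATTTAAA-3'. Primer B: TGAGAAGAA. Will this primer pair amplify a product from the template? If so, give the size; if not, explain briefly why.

Primer B (TGAGAAGAA) does not match the top strand, and its reverse complement TTCTTCTCA does not match either.
With no annealing site for primer B, no amplification occurs.

No product — primer B has no binding site in the template.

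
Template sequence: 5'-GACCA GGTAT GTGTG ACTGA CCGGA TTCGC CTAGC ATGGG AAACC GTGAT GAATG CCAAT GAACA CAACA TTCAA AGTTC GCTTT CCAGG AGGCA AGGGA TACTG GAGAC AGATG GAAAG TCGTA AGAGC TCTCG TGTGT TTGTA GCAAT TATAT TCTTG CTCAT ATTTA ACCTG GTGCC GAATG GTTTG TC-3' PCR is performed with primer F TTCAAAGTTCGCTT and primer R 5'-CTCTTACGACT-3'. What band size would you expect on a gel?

The forward primer matches the template at positions 71–84.
Taking the reverse complement of CTCTTACGACT gives AGTCGTAAGAG, found at positions 119–129 on the template; the primer anneals here to the top strand with its 3' end pointing upstream.
The product runs from position 71 to position 129, so its length is 129 − 71 + 1 = 59 bp.

59 bp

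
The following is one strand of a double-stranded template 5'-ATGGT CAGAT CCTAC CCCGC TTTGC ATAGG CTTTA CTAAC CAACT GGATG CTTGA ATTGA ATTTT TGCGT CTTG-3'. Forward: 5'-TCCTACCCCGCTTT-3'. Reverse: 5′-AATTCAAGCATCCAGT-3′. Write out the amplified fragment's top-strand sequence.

Forward primer TCCTACCCCGCTTT is found on the top strand at positions 10–23.
The reverse primer's reverse complement is ACTGGATGCTTGAATT, which matches the template at positions 43–58.
The product is the template from position 10 through 58 (49 bp).

5'-TCCTACCCCGCTTTGCATAGGCTTTACTAACCAACTGGATGCTTGAATT-3'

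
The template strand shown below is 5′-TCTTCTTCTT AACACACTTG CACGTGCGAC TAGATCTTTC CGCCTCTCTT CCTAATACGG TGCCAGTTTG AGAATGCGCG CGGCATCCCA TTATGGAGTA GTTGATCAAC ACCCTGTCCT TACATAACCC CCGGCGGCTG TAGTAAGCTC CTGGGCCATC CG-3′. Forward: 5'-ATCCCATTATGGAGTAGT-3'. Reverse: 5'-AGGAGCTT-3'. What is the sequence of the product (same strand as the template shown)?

5'-ATCCCATTATGGAGTAGTTGATCAACACCCTGTCCTTACATAACCCCCGGCGGCTGTAGTAAGCTCCT-3'

Scanning the template, ATCCCATTATGGAGTAGT occurs at positions 85–102; this primer anneals to the bottom strand there with its 3' end pointing downstream.
Reverse complement of the reverse primer: AAGCTCCT. This occurs on the top strand at positions 145–152.
The product is the template from position 85 through 152 (68 bp).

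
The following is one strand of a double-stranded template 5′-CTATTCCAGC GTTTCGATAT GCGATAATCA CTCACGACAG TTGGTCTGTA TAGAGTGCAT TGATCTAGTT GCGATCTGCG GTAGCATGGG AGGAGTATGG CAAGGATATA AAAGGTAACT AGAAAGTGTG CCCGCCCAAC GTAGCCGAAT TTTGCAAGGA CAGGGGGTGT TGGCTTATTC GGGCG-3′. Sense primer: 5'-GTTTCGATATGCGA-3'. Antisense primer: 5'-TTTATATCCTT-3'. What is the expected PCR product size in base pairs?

Scanning the template, GTTTCGATATGCGA occurs at positions 11–24; this primer anneals to the bottom strand there with its 3' end pointing downstream.
Reverse complement of the reverse primer: AAGGATATAAA. This occurs on the top strand at positions 102–112.
Amplicon spans positions 11–112: 102 bp.

102 bp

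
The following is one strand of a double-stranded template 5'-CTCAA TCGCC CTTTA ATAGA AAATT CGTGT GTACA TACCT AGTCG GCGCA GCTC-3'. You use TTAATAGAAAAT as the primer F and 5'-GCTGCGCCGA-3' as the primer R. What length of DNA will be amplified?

40 bp

Scanning the template, TTAATAGAAAAT occurs at positions 13–24; this primer anneals to the bottom strand there with its 3' end pointing downstream.
The reverse primer's reverse complement is TCGGCGCAGC, which matches the template at positions 43–52.
Amplicon spans positions 13–52: 40 bp.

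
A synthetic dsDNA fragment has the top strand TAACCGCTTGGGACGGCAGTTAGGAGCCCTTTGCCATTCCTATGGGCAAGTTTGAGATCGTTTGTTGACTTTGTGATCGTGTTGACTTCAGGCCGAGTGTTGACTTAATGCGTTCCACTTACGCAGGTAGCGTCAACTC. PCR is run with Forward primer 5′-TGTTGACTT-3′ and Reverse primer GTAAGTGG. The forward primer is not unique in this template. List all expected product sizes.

60 bp, 43 bp, 25 bp

The forward primer TGTTGACTT matches the top strand at positions 63–71, 80–88, 98–106.
The reverse primer's reverse complement is CCACTTAC, matching at positions 115–122.
Each forward site pairs with the reverse site to give a product ending at position 122: sizes 60, 43, 25 bp.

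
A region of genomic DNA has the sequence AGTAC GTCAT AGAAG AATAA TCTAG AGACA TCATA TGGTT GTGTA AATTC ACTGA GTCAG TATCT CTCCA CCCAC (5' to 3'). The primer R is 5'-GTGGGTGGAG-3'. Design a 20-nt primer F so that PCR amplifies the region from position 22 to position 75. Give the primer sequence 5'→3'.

The reverse primer's reverse complement CTCCACCCAC matches the template at positions 66–75; the product starts at position 22.
The forward primer is identical to the top strand over positions 22–41: CTAGAGACATCATATGGTTG.

5'-CTAGAGACATCATATGGTTG-3'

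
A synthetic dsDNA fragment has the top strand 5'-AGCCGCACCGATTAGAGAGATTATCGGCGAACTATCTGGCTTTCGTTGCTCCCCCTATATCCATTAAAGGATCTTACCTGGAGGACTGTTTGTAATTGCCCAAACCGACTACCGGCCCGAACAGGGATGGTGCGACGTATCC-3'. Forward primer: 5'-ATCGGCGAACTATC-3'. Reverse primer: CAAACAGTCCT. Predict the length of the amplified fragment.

70 bp

The forward primer matches the template at positions 23–36.
The reverse primer's reverse complement is AGGACTGTTTG, which matches the template at positions 82–92.
Amplicon spans positions 23–92: 70 bp.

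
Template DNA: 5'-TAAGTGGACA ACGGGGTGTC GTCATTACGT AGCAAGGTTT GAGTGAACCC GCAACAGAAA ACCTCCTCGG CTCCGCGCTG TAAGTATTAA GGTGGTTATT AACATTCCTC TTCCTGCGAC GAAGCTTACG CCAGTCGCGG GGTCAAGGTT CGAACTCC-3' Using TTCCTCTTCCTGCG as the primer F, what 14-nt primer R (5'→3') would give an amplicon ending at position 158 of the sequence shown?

5'-GGAGTTCGAACCTT-3'

The forward primer binds at positions 105–118; the product's 3' end on the top strand is position 158.
The reverse primer anneals to the top strand over positions 145–158, i.e. to AAGGTTCGAACTCC.
Its sequence written 5'→3' is the reverse complement: GGAGTTCGAACCTT.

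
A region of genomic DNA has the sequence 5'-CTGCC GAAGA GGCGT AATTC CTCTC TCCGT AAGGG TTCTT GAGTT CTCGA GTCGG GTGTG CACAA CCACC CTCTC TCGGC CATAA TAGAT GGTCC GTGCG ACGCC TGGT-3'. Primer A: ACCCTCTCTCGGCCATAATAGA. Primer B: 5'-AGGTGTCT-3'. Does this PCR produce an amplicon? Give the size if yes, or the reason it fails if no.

Primer B (AGGTGTCT) does not match the top strand, and its reverse complement AGACACCT does not match either.
With no annealing site for primer B, no amplification occurs.

No product — primer B has no binding site in the template.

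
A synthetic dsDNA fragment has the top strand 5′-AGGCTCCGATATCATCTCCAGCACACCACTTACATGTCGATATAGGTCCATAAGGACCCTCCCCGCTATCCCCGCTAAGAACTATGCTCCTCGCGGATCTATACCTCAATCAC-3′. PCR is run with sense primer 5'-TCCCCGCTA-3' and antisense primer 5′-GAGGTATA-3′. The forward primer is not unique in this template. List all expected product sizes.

48 bp, 39 bp

The forward primer TCCCCGCTA matches the top strand at positions 60–68, 69–77.
The reverse primer's reverse complement is TATACCTC, matching at positions 100–107.
Each forward site pairs with the reverse site to give a product ending at position 107: sizes 48, 39 bp.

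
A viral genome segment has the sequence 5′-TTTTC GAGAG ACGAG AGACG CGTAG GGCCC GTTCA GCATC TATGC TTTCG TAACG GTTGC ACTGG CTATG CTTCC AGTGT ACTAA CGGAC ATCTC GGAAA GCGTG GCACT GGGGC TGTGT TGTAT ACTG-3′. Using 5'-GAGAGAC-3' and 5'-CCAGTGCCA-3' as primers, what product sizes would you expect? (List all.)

107 bp, 100 bp

The forward primer GAGAGAC matches the top strand at positions 6–12, 13–19.
The reverse primer's reverse complement is TGGCACTGG, matching at positions 104–112.
Each forward site pairs with the reverse site to give a product ending at position 112: sizes 107, 100 bp.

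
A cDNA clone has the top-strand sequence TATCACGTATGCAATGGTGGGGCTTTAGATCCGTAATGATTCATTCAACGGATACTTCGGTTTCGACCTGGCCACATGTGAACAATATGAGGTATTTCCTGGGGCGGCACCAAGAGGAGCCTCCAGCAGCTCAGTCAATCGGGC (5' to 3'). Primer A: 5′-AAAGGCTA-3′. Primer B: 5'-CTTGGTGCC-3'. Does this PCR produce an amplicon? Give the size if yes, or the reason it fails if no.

No product — primer A has no binding site in the template.

Primer A (AAAGGCTA) does not match the top strand, and its reverse complement TAGCCTTT does not match either.
With no annealing site for primer A, no amplification occurs.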